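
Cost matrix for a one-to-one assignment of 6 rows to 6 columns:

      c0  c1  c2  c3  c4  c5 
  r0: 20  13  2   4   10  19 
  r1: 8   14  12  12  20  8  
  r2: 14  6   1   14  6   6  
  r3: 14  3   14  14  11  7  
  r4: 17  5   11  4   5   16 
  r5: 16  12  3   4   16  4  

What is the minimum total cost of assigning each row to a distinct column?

optimal assignment: row0→col3 (cost 4), row1→col0 (cost 8), row2→col2 (cost 1), row3→col1 (cost 3), row4→col4 (cost 5), row5→col5 (cost 4)
total = 4 + 8 + 1 + 3 + 5 + 4 = 25

Minimum assignment cost: 25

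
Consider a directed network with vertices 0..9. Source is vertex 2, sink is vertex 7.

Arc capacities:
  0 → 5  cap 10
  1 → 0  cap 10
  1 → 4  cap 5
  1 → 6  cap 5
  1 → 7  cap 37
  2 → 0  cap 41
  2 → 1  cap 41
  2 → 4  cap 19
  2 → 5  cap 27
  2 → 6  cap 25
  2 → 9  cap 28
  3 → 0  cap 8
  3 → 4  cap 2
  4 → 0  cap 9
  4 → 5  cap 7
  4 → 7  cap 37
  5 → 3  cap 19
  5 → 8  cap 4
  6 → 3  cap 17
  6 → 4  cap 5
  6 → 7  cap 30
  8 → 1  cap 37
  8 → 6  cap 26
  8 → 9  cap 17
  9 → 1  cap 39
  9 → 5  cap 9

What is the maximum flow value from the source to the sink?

augment #1: 2→1→7 bottleneck 37, total now 37
augment #2: 2→4→7 bottleneck 19, total now 56
augment #3: 2→6→7 bottleneck 25, total now 81
augment #4: 2→1→4→7 bottleneck 4, total now 85
augment #5: 2→5→3→4→7 bottleneck 2, total now 87
augment #6: 2→5→8→6→7 bottleneck 4, total now 91
augment #7: 2→9→1→4→7 bottleneck 1, total now 92
augment #8: 2→9→1→6→7 bottleneck 1, total now 93
augment #9: 2→9→1→6→4→7 bottleneck 4, total now 97

Maximum flow value: 97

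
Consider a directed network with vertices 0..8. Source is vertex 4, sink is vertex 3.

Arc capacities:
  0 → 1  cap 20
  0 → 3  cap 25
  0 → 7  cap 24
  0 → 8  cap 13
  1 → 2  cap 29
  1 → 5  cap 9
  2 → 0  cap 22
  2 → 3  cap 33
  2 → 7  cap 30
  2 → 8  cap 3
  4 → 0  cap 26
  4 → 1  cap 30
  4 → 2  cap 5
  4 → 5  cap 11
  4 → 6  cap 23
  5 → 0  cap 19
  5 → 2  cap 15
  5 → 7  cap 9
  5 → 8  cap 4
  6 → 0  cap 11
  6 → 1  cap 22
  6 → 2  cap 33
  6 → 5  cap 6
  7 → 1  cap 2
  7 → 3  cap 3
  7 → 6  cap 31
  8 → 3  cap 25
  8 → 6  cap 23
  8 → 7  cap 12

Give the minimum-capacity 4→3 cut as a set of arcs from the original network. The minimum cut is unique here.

Min-cut arcs: {(0,3), (0,8), (2,3), (2,8), (5,8), (7,3)} (total capacity 81)

augment #1: 4→0→3 push 25
augment #2: 4→2→3 push 5
augment #3: 4→0→7→3 push 1
augment #4: 4→1→2→3 push 28
augment #5: 4→5→7→3 push 2
augment #6: 4→5→8→3 push 4
augment #7: 4→1→2→8→3 push 1
augment #8: 4→5→0→8→3 push 5
augment #9: 4→6→0→8→3 push 8
augment #10: 4→6→2→8→3 push 2
max flow = 81; residual-reachable set from 4 gives S-side
cut edges (S→T): {(0,3), (0,8), (2,3), (2,8), (5,8), (7,3)} total cap 81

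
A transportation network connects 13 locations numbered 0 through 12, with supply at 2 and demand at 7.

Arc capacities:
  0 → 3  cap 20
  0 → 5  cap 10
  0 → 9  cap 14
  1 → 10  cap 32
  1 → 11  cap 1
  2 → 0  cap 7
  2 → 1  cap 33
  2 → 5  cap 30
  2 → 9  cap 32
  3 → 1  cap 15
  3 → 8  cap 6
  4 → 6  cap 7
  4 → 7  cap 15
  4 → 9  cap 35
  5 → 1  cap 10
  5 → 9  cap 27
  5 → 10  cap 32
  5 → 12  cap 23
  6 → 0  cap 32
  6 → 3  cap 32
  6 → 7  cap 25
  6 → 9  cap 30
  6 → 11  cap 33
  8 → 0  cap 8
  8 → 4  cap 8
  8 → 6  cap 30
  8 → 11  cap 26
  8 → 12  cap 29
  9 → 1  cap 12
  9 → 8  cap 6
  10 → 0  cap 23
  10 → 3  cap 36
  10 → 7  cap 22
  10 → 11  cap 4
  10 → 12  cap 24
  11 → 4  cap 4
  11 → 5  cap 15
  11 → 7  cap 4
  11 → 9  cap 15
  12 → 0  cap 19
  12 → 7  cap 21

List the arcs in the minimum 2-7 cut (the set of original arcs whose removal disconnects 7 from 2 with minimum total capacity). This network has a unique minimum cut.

Min-cut arcs: {(1,11), (3,8), (9,8), (10,7), (10,11), (12,7)} (total capacity 60)

augment #1: 2→1→10→7 push 22
augment #2: 2→1→11→7 push 1
augment #3: 2→5→12→7 push 21
augment #4: 2→1→10→11→7 push 3
augment #5: 2→9→8→4→7 push 6
augment #6: 2→0→3→8→4→7 push 2
augment #7: 2→0→3→8→6→7 push 4
augment #8: 2→1→10→11→4→7 push 1
max flow = 60; residual-reachable set from 2 gives S-side
cut edges (S→T): {(1,11), (3,8), (9,8), (10,7), (10,11), (12,7)} total cap 60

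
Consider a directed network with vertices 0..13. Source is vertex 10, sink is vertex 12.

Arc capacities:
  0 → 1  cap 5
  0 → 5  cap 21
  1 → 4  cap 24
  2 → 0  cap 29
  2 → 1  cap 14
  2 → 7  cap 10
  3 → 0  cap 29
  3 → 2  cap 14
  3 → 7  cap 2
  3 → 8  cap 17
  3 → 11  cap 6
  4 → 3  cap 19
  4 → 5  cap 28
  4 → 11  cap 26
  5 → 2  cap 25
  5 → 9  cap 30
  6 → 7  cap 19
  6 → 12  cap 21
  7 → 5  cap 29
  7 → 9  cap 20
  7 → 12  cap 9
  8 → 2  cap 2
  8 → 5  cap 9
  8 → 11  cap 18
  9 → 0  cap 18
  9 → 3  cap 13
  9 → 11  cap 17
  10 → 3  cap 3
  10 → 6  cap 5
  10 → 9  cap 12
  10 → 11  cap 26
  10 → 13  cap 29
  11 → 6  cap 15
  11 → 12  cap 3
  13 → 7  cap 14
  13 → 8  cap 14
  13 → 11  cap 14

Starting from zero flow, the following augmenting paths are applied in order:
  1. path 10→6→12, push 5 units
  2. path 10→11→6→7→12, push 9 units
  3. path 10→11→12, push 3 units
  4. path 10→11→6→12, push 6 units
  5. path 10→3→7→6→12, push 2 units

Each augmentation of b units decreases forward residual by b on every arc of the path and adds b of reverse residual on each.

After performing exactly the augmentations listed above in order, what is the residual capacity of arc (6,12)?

Residual capacity of (6,12): 8

after path 1 (10→6→12, push 5): res(6,12)=16
after path 2 (10→11→6→7→12, push 9): res(6,12)=16
after path 3 (10→11→12, push 3): res(6,12)=16
after path 4 (10→11→6→12, push 6): res(6,12)=10
after path 5 (10→3→7→6→12, push 2): res(6,12)=8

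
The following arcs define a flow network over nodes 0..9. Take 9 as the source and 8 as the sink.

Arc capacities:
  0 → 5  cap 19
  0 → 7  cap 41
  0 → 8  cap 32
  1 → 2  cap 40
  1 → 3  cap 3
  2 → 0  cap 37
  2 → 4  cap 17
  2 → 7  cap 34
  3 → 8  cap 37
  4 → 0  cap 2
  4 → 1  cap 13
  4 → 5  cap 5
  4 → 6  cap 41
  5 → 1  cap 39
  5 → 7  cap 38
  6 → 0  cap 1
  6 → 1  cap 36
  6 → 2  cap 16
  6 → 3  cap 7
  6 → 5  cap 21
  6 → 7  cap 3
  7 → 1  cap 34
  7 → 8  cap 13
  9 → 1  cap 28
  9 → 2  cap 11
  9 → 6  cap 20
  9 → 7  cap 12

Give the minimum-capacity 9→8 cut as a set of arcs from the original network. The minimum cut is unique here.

augment #1: 9→7→8 push 12
augment #2: 9→1→3→8 push 3
augment #3: 9→2→0→8 push 11
augment #4: 9→6→0→8 push 1
augment #5: 9→6→3→8 push 7
augment #6: 9→6→7→8 push 1
augment #7: 9→1→2→0→8 push 20
max flow = 55; residual-reachable set from 9 gives S-side
cut edges (S→T): {(0,8), (1,3), (6,3), (7,8)} total cap 55

Min-cut arcs: {(0,8), (1,3), (6,3), (7,8)} (total capacity 55)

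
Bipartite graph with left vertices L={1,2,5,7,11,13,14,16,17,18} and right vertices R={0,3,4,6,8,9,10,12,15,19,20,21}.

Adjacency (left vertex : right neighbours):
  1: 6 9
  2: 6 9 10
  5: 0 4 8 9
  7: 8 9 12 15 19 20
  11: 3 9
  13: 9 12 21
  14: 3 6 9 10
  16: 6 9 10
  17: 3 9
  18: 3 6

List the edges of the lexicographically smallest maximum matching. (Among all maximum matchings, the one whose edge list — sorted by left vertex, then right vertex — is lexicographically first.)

Lex-smallest maximum matching: {(1,6), (2,9), (5,0), (7,8), (11,3), (13,12), (14,10)}

|M| = 7 (so the lex-smallest maximum matching has 7 edges)
process left vertices in ascending order; for each, take the smallest-labelled available neighbour that still permits 7 edges overall, or leave it unmatched if none does
lex-smallest matching: {1-6, 2-9, 5-0, 7-8, 11-3, 13-12, 14-10}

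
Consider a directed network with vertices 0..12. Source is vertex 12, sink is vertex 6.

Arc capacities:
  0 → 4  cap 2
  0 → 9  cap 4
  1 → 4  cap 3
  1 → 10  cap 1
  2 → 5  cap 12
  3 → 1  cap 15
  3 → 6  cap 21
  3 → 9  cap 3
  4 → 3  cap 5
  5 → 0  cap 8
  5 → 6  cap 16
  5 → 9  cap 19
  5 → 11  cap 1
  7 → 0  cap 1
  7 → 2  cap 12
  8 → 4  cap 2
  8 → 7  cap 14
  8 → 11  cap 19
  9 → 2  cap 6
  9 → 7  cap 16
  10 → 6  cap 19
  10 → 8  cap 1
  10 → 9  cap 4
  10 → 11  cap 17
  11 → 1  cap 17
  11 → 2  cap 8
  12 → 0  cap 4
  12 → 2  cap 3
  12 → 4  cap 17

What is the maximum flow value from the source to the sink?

Maximum flow value: 12

augment #1: 12→2→5→6 bottleneck 3, total now 3
augment #2: 12→4→3→6 bottleneck 5, total now 8
augment #3: 12→0→9→2→5→6 bottleneck 4, total now 12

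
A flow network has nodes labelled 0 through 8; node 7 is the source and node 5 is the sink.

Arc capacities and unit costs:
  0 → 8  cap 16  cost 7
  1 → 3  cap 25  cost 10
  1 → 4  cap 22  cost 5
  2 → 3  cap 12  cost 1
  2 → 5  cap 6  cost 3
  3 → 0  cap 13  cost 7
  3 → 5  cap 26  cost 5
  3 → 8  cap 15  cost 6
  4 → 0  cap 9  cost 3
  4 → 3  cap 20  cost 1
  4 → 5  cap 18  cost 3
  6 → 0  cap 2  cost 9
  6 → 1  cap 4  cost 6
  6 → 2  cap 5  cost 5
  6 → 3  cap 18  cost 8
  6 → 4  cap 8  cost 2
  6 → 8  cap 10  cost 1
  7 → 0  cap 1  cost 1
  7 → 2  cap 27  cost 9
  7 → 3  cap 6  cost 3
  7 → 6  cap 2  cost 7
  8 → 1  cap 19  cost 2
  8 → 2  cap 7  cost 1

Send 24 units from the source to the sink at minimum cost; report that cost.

shortest-cost path #1: 7→3→5 push 6 @ unit cost 8 (adds 48)
shortest-cost path #2: 7→2→5 push 6 @ unit cost 12 (adds 72)
shortest-cost path #3: 7→6→4→5 push 2 @ unit cost 12 (adds 24)
shortest-cost path #4: 7→2→3→5 push 10 @ unit cost 15 (adds 150)
total cost = 294

Minimum cost for 24 units: 294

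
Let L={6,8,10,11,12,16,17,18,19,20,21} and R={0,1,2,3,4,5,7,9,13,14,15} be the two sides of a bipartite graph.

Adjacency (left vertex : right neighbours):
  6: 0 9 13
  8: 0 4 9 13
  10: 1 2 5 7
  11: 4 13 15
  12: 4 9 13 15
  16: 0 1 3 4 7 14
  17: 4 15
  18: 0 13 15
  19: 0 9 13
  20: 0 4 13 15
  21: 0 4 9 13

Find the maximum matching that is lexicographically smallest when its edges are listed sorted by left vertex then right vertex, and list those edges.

|M| = 7 (so the lex-smallest maximum matching has 7 edges)
process left vertices in ascending order; for each, take the smallest-labelled available neighbour that still permits 7 edges overall, or leave it unmatched if none does
lex-smallest matching: {6-0, 8-4, 10-1, 11-13, 12-9, 16-3, 17-15}

Lex-smallest maximum matching: {(6,0), (8,4), (10,1), (11,13), (12,9), (16,3), (17,15)}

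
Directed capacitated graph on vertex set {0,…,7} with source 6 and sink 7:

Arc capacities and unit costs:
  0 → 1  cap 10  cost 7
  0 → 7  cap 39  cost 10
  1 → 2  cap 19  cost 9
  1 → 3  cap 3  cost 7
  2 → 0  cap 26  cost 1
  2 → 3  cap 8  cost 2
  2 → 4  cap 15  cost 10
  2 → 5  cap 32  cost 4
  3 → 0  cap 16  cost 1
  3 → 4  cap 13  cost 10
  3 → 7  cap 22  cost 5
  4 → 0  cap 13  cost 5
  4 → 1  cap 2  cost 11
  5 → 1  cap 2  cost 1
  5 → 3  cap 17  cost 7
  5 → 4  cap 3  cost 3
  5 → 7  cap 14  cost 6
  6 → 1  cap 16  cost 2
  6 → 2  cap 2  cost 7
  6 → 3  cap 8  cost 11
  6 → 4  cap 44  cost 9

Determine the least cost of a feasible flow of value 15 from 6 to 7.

shortest-cost path #1: 6→1→3→7 push 3 @ unit cost 14 (adds 42)
shortest-cost path #2: 6→2→3→7 push 2 @ unit cost 14 (adds 28)
shortest-cost path #3: 6→3→7 push 8 @ unit cost 16 (adds 128)
shortest-cost path #4: 6→1→2→3→7 push 2 @ unit cost 18 (adds 36)
total cost = 234

Minimum cost for 15 units: 234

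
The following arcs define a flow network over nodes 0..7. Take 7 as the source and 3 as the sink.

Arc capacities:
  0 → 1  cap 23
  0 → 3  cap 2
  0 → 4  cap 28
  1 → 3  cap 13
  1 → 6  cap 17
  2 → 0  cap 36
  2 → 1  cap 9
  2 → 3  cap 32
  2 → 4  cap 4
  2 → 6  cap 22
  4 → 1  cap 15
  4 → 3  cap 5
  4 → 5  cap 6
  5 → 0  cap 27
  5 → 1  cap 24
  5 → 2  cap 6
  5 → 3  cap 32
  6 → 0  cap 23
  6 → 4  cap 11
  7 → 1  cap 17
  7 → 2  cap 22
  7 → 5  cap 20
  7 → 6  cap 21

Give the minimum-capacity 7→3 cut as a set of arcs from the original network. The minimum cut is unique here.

Min-cut arcs: {(0,3), (1,3), (4,3), (4,5), (7,2), (7,5)} (total capacity 68)

augment #1: 7→1→3 push 13
augment #2: 7→2→3 push 22
augment #3: 7→5→3 push 20
augment #4: 7→6→0→3 push 2
augment #5: 7→6→4→3 push 5
augment #6: 7→6→4→5→3 push 6
max flow = 68; residual-reachable set from 7 gives S-side
cut edges (S→T): {(0,3), (1,3), (4,3), (4,5), (7,2), (7,5)} total cap 68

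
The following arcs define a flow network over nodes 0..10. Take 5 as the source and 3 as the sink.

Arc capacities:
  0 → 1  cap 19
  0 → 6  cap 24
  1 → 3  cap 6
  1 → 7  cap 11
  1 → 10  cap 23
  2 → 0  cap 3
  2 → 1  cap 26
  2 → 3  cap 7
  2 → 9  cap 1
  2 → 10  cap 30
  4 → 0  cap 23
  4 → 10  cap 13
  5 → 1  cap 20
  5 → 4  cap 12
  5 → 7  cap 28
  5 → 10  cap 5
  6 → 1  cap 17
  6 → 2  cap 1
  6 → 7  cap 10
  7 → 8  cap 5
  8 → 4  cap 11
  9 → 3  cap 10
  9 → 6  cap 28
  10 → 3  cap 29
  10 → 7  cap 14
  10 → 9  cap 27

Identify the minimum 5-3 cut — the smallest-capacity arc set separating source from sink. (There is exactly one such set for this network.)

augment #1: 5→1→3 push 6
augment #2: 5→10→3 push 5
augment #3: 5→1→10→3 push 14
augment #4: 5→4→10→3 push 10
augment #5: 5→4→10→9→3 push 2
augment #6: 5→7→8→4→10→9→3 push 1
augment #7: 5→7→8→4→0→6→2→3 push 1
augment #8: 5→7→8→4→0→1→10→9→3 push 3
max flow = 42; residual-reachable set from 5 gives S-side
cut edges (S→T): {(5,1), (5,4), (5,10), (7,8)} total cap 42

Min-cut arcs: {(5,1), (5,4), (5,10), (7,8)} (total capacity 42)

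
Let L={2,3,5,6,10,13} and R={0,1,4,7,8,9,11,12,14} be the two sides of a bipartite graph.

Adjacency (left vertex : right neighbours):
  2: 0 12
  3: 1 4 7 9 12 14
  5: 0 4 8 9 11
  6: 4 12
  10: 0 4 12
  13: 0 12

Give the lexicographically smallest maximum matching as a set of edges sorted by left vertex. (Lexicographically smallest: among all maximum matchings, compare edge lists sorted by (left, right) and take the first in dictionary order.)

Lex-smallest maximum matching: {(2,0), (3,1), (5,8), (6,4), (10,12)}

|M| = 5 (so the lex-smallest maximum matching has 5 edges)
process left vertices in ascending order; for each, take the smallest-labelled available neighbour that still permits 5 edges overall, or leave it unmatched if none does
lex-smallest matching: {2-0, 3-1, 5-8, 6-4, 10-12}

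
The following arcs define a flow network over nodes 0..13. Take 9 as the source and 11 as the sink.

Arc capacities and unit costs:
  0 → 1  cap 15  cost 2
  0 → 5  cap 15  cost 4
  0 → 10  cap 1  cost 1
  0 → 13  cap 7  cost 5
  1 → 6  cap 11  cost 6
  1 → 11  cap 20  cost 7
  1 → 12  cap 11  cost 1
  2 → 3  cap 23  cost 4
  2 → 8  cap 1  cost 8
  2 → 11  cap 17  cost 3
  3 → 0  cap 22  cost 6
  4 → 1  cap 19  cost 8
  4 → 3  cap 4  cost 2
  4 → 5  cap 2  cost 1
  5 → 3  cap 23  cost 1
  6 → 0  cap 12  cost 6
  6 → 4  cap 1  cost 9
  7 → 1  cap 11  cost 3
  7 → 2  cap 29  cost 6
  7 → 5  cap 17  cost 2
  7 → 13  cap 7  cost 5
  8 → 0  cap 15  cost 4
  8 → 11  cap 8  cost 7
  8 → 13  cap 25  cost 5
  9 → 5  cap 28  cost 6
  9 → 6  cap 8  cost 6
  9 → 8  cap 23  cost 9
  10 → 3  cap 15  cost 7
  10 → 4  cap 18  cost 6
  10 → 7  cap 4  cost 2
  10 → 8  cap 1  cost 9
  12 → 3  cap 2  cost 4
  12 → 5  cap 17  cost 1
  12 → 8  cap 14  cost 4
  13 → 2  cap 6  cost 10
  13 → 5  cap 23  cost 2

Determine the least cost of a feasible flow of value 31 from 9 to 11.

shortest-cost path #1: 9→8→11 push 8 @ unit cost 16 (adds 128)
shortest-cost path #2: 9→6→0→1→11 push 8 @ unit cost 21 (adds 168)
shortest-cost path #3: 9→8→0→1→11 push 7 @ unit cost 22 (adds 154)
shortest-cost path #4: 9→8→0→10→7→2→11 push 1 @ unit cost 25 (adds 25)
shortest-cost path #5: 9→8→13→2→11 push 6 @ unit cost 27 (adds 162)
shortest-cost path #6: 9→8→0→6→4→1→11 push 1 @ unit cost 31 (adds 31)
total cost = 668

Minimum cost for 31 units: 668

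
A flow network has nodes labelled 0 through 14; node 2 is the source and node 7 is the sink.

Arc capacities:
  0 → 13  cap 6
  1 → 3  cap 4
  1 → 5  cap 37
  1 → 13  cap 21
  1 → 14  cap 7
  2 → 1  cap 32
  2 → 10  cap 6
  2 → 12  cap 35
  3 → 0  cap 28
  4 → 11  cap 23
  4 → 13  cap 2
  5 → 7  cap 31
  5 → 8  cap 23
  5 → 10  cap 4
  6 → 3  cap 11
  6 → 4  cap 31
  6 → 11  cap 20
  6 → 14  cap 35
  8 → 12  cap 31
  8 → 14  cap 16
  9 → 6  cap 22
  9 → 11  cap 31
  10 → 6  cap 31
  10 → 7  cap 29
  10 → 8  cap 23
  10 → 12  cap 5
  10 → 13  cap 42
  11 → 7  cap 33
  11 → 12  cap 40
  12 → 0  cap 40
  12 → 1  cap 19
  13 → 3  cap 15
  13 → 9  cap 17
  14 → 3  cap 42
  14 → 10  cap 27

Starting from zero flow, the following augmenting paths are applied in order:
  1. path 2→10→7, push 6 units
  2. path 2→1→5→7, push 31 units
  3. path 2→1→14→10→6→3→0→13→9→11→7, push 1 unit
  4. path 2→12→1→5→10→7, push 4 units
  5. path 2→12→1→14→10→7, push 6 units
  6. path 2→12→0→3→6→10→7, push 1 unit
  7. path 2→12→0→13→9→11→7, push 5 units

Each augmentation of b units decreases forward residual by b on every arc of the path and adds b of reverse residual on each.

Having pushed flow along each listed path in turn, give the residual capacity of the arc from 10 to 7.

after path 1 (2→10→7, push 6): res(10,7)=23
after path 2 (2→1→5→7, push 31): res(10,7)=23
after path 3 (2→1→14→10→6→3→0→13→9→11→7, push 1): res(10,7)=23
after path 4 (2→12→1→5→10→7, push 4): res(10,7)=19
after path 5 (2→12→1→14→10→7, push 6): res(10,7)=13
after path 6 (2→12→0→3→6→10→7, push 1): res(10,7)=12
after path 7 (2→12→0→13→9→11→7, push 5): res(10,7)=12

Residual capacity of (10,7): 12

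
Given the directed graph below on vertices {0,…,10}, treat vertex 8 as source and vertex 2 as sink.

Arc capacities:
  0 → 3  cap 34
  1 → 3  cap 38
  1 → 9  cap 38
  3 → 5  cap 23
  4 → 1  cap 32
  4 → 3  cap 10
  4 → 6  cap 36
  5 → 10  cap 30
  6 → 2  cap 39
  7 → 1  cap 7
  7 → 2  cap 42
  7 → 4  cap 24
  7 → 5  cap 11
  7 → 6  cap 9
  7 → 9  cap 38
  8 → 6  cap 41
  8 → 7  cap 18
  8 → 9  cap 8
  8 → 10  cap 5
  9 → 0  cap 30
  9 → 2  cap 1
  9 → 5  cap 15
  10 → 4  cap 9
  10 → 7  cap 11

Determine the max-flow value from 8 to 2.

Maximum flow value: 69

augment #1: 8→6→2 bottleneck 39, total now 39
augment #2: 8→7→2 bottleneck 18, total now 57
augment #3: 8→9→2 bottleneck 1, total now 58
augment #4: 8→10→7→2 bottleneck 5, total now 63
augment #5: 8→9→5→10→7→2 bottleneck 6, total now 69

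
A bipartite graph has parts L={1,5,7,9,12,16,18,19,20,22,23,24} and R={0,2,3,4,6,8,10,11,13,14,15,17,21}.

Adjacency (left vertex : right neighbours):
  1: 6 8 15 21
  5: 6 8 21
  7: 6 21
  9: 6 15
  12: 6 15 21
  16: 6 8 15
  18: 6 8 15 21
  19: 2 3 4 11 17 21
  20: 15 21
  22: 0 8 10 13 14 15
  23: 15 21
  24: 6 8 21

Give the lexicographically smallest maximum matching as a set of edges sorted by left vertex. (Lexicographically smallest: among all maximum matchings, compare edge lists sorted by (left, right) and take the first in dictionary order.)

|M| = 6 (so the lex-smallest maximum matching has 6 edges)
process left vertices in ascending order; for each, take the smallest-labelled available neighbour that still permits 6 edges overall, or leave it unmatched if none does
lex-smallest matching: {1-6, 5-8, 7-21, 9-15, 19-2, 22-0}

Lex-smallest maximum matching: {(1,6), (5,8), (7,21), (9,15), (19,2), (22,0)}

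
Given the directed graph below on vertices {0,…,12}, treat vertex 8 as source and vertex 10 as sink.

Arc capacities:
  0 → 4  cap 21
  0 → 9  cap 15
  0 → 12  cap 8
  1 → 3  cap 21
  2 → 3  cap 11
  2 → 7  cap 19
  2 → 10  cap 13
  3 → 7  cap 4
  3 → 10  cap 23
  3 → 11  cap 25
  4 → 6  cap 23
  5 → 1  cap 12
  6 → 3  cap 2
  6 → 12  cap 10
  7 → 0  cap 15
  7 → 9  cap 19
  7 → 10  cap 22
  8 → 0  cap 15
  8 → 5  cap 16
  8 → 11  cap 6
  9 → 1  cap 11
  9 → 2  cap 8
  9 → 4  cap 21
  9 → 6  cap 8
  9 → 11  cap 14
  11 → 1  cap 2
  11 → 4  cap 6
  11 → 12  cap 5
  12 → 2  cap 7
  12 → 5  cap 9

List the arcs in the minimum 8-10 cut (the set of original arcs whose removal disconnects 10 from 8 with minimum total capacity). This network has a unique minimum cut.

Min-cut arcs: {(5,1), (8,0), (8,11)} (total capacity 33)

augment #1: 8→0→9→2→10 push 8
augment #2: 8→0→12→2→10 push 5
augment #3: 8→5→1→3→10 push 12
augment #4: 8→11→1→3→10 push 2
augment #5: 8→0→4→6→3→10 push 2
augment #6: 8→11→12→2→3→10 push 2
augment #7: 8→11→4→0→9→1→3→10 push 2
max flow = 33; residual-reachable set from 8 gives S-side
cut edges (S→T): {(5,1), (8,0), (8,11)} total cap 33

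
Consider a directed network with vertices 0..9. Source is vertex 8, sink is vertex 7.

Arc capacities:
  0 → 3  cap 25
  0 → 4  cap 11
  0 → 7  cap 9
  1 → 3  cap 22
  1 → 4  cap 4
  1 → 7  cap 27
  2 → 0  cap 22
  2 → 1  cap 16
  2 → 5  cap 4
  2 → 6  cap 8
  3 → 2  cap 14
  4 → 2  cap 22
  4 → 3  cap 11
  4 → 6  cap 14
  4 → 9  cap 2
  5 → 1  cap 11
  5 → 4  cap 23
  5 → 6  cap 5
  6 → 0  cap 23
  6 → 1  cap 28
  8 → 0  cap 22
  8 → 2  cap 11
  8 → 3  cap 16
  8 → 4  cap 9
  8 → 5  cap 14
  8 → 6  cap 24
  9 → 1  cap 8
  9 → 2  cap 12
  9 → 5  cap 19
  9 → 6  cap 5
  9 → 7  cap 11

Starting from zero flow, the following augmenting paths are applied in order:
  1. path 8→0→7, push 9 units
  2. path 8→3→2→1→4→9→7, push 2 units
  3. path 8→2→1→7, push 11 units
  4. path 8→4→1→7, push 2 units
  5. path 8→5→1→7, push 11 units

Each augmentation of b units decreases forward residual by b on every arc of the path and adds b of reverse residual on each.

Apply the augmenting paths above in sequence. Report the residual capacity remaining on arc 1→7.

after path 1 (8→0→7, push 9): res(1,7)=27
after path 2 (8→3→2→1→4→9→7, push 2): res(1,7)=27
after path 3 (8→2→1→7, push 11): res(1,7)=16
after path 4 (8→4→1→7, push 2): res(1,7)=14
after path 5 (8→5→1→7, push 11): res(1,7)=3

Residual capacity of (1,7): 3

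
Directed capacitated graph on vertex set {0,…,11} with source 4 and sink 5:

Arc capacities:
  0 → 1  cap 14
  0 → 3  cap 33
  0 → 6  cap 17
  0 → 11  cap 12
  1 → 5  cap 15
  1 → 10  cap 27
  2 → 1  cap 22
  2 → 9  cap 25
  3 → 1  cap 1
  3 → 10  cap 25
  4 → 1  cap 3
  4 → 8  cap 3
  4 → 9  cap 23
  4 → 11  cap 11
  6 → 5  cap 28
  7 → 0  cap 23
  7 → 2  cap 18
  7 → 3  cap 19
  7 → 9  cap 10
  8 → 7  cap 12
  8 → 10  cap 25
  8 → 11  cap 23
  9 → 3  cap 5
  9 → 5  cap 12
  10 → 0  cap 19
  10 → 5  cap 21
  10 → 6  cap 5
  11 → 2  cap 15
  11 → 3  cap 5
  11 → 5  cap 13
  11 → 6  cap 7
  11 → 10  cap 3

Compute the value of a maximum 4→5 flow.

augment #1: 4→1→5 bottleneck 3, total now 3
augment #2: 4→9→5 bottleneck 12, total now 15
augment #3: 4→11→5 bottleneck 11, total now 26
augment #4: 4→8→10→5 bottleneck 3, total now 29
augment #5: 4→9→3→1→5 bottleneck 1, total now 30
augment #6: 4→9→3→10→5 bottleneck 4, total now 34

Maximum flow value: 34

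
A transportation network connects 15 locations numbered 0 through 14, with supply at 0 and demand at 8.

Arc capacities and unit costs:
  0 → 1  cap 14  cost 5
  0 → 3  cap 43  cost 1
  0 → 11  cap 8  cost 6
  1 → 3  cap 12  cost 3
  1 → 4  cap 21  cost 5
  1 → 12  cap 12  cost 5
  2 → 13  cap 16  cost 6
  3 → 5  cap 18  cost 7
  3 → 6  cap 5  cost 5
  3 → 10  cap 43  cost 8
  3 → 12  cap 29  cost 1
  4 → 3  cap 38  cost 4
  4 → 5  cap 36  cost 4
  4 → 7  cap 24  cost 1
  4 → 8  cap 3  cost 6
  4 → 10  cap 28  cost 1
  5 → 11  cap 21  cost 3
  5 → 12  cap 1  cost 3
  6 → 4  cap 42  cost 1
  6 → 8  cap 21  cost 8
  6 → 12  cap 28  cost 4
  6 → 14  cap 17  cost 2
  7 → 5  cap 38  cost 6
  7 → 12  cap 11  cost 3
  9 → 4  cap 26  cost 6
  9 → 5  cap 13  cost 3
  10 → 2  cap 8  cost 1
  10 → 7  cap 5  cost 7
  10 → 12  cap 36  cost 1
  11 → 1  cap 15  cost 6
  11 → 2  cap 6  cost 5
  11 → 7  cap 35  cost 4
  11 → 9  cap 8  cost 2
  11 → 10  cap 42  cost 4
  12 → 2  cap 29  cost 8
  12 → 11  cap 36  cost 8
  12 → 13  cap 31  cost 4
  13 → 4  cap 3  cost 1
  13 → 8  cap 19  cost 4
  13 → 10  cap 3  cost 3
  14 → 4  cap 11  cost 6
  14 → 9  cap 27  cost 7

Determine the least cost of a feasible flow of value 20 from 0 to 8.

shortest-cost path #1: 0→3→12→13→8 push 19 @ unit cost 10 (adds 190)
shortest-cost path #2: 0→3→6→4→8 push 1 @ unit cost 13 (adds 13)
total cost = 203

Minimum cost for 20 units: 203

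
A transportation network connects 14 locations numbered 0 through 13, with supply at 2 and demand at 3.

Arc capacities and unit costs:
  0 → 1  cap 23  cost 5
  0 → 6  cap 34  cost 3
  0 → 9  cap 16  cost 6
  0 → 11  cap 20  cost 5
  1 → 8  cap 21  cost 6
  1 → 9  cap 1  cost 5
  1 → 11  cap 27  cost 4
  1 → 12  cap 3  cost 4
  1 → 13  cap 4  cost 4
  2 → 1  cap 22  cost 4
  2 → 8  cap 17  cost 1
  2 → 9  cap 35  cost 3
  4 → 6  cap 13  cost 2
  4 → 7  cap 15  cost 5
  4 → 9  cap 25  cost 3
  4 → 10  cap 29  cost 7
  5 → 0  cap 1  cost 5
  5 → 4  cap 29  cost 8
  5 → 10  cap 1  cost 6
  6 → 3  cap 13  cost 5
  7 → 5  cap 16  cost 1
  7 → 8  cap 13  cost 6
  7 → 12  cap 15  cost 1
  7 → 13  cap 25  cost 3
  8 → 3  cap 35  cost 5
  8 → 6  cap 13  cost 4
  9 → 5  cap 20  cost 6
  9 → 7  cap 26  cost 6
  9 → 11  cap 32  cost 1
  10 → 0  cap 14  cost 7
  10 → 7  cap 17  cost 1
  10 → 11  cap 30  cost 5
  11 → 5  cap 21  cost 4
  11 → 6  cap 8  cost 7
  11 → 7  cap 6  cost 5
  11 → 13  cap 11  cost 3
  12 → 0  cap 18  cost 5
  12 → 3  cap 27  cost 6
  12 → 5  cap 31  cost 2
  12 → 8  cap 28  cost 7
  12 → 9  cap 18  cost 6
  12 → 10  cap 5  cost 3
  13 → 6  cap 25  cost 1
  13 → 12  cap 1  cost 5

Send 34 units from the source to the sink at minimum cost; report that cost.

shortest-cost path #1: 2→8→3 push 17 @ unit cost 6 (adds 102)
shortest-cost path #2: 2→9→11→13→6→3 push 11 @ unit cost 13 (adds 143)
shortest-cost path #3: 2→1→12→3 push 3 @ unit cost 14 (adds 42)
shortest-cost path #4: 2→1→13→6→3 push 2 @ unit cost 14 (adds 28)
shortest-cost path #5: 2→1→8→3 push 1 @ unit cost 15 (adds 15)
total cost = 330

Minimum cost for 34 units: 330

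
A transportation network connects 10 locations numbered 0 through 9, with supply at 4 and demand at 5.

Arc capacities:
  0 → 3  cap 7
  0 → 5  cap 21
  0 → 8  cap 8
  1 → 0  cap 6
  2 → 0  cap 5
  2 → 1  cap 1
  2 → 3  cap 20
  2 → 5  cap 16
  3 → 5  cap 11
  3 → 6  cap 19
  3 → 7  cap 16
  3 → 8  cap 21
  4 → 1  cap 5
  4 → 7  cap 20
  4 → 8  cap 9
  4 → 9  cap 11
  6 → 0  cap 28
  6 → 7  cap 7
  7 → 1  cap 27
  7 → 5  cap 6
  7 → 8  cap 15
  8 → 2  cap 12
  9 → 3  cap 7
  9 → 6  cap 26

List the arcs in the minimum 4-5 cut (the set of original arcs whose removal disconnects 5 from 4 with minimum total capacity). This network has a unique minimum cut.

augment #1: 4→7→5 push 6
augment #2: 4→1→0→5 push 5
augment #3: 4→8→2→5 push 9
augment #4: 4→9→3→5 push 7
augment #5: 4→7→1→0→5 push 1
augment #6: 4→7→8→2→5 push 3
augment #7: 4→9→6→0→5 push 4
max flow = 35; residual-reachable set from 4 gives S-side
cut edges (S→T): {(1,0), (4,9), (7,5), (8,2)} total cap 35

Min-cut arcs: {(1,0), (4,9), (7,5), (8,2)} (total capacity 35)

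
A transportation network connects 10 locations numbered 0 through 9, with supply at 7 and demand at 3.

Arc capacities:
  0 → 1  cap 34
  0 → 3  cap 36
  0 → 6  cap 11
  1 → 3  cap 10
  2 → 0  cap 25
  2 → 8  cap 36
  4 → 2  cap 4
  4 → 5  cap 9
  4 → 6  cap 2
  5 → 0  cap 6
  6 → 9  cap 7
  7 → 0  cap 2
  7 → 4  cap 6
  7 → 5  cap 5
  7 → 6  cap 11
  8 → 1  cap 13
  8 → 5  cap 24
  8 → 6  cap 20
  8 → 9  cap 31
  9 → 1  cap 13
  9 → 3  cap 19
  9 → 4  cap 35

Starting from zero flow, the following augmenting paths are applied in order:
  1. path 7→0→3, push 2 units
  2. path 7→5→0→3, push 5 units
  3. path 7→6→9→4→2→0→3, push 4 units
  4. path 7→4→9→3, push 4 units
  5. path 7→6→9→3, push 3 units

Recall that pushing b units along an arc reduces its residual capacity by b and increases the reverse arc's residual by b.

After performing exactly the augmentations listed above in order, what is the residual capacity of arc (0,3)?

Residual capacity of (0,3): 25

after path 1 (7→0→3, push 2): res(0,3)=34
after path 2 (7→5→0→3, push 5): res(0,3)=29
after path 3 (7→6→9→4→2→0→3, push 4): res(0,3)=25
after path 4 (7→4→9→3, push 4): res(0,3)=25
after path 5 (7→6→9→3, push 3): res(0,3)=25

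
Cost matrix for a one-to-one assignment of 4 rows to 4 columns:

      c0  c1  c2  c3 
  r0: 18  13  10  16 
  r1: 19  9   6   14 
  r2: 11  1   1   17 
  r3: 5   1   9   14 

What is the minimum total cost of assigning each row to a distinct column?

optimal assignment: row0→col3 (cost 16), row1→col2 (cost 6), row2→col1 (cost 1), row3→col0 (cost 5)
total = 16 + 6 + 1 + 5 = 28

Minimum assignment cost: 28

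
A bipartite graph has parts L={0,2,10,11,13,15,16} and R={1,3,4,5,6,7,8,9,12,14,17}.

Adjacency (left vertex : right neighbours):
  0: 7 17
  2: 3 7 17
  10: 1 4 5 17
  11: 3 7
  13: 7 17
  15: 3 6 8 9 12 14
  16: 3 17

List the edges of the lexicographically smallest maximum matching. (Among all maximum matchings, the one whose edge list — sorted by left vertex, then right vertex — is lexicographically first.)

|M| = 5 (so the lex-smallest maximum matching has 5 edges)
process left vertices in ascending order; for each, take the smallest-labelled available neighbour that still permits 5 edges overall, or leave it unmatched if none does
lex-smallest matching: {0-7, 2-3, 10-1, 13-17, 15-6}

Lex-smallest maximum matching: {(0,7), (2,3), (10,1), (13,17), (15,6)}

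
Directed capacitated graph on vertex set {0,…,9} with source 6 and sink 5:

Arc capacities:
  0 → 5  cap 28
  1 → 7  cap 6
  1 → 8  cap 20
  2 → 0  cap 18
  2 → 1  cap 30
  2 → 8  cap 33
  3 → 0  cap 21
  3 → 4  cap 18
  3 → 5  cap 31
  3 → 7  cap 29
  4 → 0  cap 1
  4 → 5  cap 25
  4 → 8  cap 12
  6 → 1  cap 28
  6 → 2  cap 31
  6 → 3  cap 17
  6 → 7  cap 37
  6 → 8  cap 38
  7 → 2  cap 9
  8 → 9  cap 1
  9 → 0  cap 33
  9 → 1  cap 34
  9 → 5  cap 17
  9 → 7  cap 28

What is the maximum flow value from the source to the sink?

Maximum flow value: 36

augment #1: 6→3→5 bottleneck 17, total now 17
augment #2: 6→2→0→5 bottleneck 18, total now 35
augment #3: 6→8→9→5 bottleneck 1, total now 36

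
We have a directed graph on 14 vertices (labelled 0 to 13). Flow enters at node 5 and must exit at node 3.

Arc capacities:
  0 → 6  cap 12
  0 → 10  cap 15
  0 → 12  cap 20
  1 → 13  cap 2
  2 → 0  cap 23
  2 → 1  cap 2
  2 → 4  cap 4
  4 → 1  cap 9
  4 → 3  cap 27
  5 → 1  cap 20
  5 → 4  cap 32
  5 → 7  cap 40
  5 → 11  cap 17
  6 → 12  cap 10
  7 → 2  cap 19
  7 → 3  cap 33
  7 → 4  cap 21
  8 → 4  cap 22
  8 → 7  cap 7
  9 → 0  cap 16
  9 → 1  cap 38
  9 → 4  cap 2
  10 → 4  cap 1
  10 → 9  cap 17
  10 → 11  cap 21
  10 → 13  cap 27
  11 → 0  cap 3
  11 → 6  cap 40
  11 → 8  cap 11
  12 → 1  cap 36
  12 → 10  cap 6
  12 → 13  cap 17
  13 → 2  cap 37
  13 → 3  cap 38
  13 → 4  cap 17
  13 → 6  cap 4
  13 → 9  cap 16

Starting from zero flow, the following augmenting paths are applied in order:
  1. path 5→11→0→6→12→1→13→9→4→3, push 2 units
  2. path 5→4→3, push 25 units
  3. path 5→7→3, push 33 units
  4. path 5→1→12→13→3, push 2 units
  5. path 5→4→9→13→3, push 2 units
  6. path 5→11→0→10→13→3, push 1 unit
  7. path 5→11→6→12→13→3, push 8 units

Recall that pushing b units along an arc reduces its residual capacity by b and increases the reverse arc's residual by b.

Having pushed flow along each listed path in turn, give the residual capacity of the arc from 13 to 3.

after path 1 (5→11→0→6→12→1→13→9→4→3, push 2): res(13,3)=38
after path 2 (5→4→3, push 25): res(13,3)=38
after path 3 (5→7→3, push 33): res(13,3)=38
after path 4 (5→1→12→13→3, push 2): res(13,3)=36
after path 5 (5→4→9→13→3, push 2): res(13,3)=34
after path 6 (5→11→0→10→13→3, push 1): res(13,3)=33
after path 7 (5→11→6→12→13→3, push 8): res(13,3)=25

Residual capacity of (13,3): 25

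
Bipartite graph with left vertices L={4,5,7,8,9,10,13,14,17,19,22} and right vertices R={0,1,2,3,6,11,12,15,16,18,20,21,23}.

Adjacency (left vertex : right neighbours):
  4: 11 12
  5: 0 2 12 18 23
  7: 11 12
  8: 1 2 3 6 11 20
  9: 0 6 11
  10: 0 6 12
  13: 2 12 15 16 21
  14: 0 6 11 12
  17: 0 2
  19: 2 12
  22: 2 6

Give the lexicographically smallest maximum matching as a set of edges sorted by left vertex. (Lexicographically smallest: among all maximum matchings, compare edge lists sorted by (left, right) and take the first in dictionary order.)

|M| = 8 (so the lex-smallest maximum matching has 8 edges)
process left vertices in ascending order; for each, take the smallest-labelled available neighbour that still permits 8 edges overall, or leave it unmatched if none does
lex-smallest matching: {4-11, 5-18, 7-12, 8-1, 9-0, 10-6, 13-15, 17-2}

Lex-smallest maximum matching: {(4,11), (5,18), (7,12), (8,1), (9,0), (10,6), (13,15), (17,2)}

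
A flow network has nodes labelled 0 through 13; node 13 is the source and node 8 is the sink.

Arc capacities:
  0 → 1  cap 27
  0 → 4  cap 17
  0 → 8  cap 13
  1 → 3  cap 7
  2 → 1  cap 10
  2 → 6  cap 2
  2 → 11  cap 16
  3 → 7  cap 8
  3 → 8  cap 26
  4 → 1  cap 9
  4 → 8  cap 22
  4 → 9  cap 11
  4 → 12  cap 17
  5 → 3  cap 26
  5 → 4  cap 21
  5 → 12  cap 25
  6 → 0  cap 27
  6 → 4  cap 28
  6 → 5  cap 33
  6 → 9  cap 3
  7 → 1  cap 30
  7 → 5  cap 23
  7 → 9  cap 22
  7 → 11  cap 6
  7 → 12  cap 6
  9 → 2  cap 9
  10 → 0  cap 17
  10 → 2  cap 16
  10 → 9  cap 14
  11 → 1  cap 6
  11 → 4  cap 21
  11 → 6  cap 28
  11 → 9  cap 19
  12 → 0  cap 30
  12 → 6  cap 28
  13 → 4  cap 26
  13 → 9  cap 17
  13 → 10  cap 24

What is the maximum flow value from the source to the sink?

Maximum flow value: 59

augment #1: 13→4→8 bottleneck 22, total now 22
augment #2: 13→10→0→8 bottleneck 13, total now 35
augment #3: 13→4→1→3→8 bottleneck 4, total now 39
augment #4: 13→9→2→1→3→8 bottleneck 3, total now 42
augment #5: 13→9→2→6→5→3→8 bottleneck 2, total now 44
augment #6: 13→9→2→11→6→5→3→8 bottleneck 4, total now 48
augment #7: 13→10→2→11→6→5→3→8 bottleneck 11, total now 59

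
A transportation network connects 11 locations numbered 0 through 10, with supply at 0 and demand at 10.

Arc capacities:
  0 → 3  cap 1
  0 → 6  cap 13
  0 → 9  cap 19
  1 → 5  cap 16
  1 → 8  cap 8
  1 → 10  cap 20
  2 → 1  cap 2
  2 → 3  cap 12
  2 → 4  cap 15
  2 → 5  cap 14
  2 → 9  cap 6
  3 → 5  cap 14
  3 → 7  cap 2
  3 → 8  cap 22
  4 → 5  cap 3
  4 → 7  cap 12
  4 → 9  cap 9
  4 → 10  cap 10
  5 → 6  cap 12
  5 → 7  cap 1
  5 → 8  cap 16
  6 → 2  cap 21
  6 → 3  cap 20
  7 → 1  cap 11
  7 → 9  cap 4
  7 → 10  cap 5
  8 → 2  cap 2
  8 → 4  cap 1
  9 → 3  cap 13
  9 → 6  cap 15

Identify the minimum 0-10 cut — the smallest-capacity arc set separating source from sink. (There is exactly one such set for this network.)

Min-cut arcs: {(2,1), (2,4), (3,7), (5,7), (8,4)} (total capacity 21)

augment #1: 0→3→7→10 push 1
augment #2: 0→6→2→1→10 push 2
augment #3: 0→6→2→4→10 push 10
augment #4: 0→6→3→7→10 push 1
augment #5: 0→9→3→5→7→10 push 1
augment #6: 0→9→3→8→4→7→10 push 1
augment #7: 0→9→6→2→4→7→10 push 1
augment #8: 0→9→6→2→4→7→1→10 push 4
max flow = 21; residual-reachable set from 0 gives S-side
cut edges (S→T): {(2,1), (2,4), (3,7), (5,7), (8,4)} total cap 21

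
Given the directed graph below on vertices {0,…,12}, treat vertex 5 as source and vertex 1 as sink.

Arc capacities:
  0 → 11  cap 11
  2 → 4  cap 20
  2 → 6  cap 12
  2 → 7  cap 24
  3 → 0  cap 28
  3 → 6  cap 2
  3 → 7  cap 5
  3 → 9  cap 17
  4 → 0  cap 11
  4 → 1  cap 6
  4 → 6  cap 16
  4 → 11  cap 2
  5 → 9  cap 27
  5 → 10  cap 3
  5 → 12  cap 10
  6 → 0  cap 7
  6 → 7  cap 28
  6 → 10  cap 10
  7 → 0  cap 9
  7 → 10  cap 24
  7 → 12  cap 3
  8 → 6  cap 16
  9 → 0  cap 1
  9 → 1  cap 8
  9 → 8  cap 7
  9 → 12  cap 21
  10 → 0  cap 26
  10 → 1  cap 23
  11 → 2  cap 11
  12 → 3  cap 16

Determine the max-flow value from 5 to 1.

Maximum flow value: 35

augment #1: 5→9→1 bottleneck 8, total now 8
augment #2: 5→10→1 bottleneck 3, total now 11
augment #3: 5→9→8→6→10→1 bottleneck 7, total now 18
augment #4: 5→12→3→6→10→1 bottleneck 2, total now 20
augment #5: 5→12→3→7→10→1 bottleneck 5, total now 25
augment #6: 5→9→0→11→2→4→1 bottleneck 1, total now 26
augment #7: 5→12→3→0→11→2→4→1 bottleneck 3, total now 29
augment #8: 5→9→12→3→0→11→2→4→1 bottleneck 2, total now 31
augment #9: 5→9→12→3→0→11→2→6→10→1 bottleneck 1, total now 32
augment #10: 5→9→12→3→0→11→2→7→10→1 bottleneck 3, total now 35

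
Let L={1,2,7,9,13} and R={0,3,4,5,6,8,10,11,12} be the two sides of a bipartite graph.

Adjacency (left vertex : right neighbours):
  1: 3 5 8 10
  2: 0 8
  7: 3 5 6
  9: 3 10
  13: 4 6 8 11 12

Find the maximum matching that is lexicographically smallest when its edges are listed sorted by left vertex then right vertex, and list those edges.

|M| = 5 (so the lex-smallest maximum matching has 5 edges)
process left vertices in ascending order; for each, take the smallest-labelled available neighbour that still permits 5 edges overall, or leave it unmatched if none does
lex-smallest matching: {1-3, 2-0, 7-5, 9-10, 13-4}

Lex-smallest maximum matching: {(1,3), (2,0), (7,5), (9,10), (13,4)}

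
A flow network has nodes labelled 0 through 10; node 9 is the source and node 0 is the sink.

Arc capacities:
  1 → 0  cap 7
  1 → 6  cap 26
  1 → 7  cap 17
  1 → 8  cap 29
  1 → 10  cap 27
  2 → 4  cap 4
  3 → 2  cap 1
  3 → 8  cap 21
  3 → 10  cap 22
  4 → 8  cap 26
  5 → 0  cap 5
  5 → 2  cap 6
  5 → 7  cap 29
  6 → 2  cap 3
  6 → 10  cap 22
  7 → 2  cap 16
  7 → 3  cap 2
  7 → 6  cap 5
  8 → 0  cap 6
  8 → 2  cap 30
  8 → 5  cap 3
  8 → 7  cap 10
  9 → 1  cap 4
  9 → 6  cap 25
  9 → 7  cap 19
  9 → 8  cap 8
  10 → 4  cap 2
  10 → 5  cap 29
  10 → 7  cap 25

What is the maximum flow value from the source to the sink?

augment #1: 9→1→0 bottleneck 4, total now 4
augment #2: 9→8→0 bottleneck 6, total now 10
augment #3: 9→8→5→0 bottleneck 2, total now 12
augment #4: 9→6→10→5→0 bottleneck 3, total now 15

Maximum flow value: 15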